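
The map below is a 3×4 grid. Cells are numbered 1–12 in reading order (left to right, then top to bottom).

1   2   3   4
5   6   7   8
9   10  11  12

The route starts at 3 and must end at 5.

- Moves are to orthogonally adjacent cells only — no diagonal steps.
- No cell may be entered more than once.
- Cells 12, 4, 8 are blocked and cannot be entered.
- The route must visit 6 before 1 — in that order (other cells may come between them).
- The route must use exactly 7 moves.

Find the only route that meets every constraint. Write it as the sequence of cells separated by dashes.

The waypoints must appear in the order 6, 1, with no cell reused.
Route from 3: down 2 to 11, left 1 to 10, up 2 to 2, left 1 to 1, down 1 to 5 — 7 moves in all.
Check: order respected (6 at step 4, 1 at step 6); 7 moves as required.

3 - 7 - 11 - 10 - 6 - 2 - 1 - 5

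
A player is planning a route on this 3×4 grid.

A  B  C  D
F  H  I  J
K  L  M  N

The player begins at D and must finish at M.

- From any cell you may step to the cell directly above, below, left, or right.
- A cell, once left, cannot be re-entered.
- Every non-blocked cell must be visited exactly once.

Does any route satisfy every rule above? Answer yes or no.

One route that works: D → C → B → A → F → K → L → H → I → J → N → M.

yes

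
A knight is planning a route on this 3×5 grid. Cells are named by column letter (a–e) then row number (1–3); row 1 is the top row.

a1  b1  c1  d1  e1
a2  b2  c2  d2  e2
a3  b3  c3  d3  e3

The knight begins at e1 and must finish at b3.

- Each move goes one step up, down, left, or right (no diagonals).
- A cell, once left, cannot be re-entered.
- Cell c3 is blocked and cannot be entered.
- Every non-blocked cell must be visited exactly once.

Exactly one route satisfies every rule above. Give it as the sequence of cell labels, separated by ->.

e1 -> e2 -> e3 -> d3 -> d2 -> d1 -> c1 -> c2 -> b2 -> b1 -> a1 -> a2 -> a3 -> b3

Need to visit all 14 open cells exactly once, starting at e1 and ending at b3.
Route from e1: 2× down (reaching e3), left to d3, 2× up (reaching d1), left to c1, down to c2, left to b2, up to b1, left to a1, 2× down (reaching a3), right to b3 — 13 moves in all.
Check: all 14 open cells covered.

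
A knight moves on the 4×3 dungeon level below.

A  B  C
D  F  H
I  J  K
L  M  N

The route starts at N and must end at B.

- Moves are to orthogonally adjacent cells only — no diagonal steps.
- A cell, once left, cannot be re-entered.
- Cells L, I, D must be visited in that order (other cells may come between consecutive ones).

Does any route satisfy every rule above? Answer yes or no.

yes

One route that works: N → M → L → I → D → A → B.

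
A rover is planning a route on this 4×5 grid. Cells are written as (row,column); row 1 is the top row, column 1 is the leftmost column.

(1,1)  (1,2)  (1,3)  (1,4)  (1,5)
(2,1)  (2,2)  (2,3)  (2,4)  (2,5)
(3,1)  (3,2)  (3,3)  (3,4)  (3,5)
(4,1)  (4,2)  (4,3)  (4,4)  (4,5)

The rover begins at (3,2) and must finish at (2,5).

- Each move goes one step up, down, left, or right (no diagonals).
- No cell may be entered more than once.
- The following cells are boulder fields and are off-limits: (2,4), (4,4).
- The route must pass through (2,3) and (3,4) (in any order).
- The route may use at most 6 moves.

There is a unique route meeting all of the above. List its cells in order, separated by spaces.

(3,2) (2,2) (2,3) (3,3) (3,4) (3,5) (2,5)

Any route must reach (2,3) and (3,4) and still end at (2,5) within 6 moves, so the order of the required stops is forced.
Route from (3,2): up 1 to (2,2), right 1 to (2,3), down 1 to (3,3), right 2 to (3,5), up 1 to (2,5) — 6 moves in all.
Check: all required cells visited; 6 ≤ 6 moves.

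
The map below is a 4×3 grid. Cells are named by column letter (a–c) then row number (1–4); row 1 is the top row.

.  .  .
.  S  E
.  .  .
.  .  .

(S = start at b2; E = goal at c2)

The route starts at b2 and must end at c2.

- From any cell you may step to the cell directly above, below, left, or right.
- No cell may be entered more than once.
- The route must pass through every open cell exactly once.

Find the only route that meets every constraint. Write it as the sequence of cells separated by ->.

b2 -> b3 -> c3 -> c4 -> b4 -> a4 -> a3 -> a2 -> a1 -> b1 -> c1 -> c2

Need to visit all 12 open cells exactly once, starting at b2 and ending at c2.
Route from b2: down 1 to b3, right 1 to c3, down 1 to c4, left 2 to a4, up 3 to a1, right 2 to c1, down 1 to c2 — 11 moves in all.
Check: all 12 open cells covered.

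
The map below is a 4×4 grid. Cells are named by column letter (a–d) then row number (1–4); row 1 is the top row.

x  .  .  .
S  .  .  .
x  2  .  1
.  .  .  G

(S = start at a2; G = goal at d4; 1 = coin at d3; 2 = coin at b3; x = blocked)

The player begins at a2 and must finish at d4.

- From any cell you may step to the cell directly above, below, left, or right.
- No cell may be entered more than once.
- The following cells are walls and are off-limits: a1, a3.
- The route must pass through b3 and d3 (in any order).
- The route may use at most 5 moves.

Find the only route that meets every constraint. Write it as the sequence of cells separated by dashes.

The budget equals the shortest possible length, so every move has to be on a shortest route through the required cells.
Route from a2: right to b2, down to b3, 2× right (reaching d3), down to d4 — 5 moves in all.
Check: all required cells visited; 5 ≤ 5 moves.

a2 - b2 - b3 - c3 - d3 - d4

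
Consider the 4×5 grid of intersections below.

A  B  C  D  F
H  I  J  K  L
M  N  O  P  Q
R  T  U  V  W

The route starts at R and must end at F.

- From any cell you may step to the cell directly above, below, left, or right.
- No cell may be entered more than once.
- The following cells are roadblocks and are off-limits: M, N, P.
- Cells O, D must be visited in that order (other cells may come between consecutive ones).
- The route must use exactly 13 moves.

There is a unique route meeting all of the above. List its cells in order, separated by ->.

R -> T -> U -> O -> J -> I -> H -> A -> B -> C -> D -> K -> L -> F

The waypoints must appear in the order O, D, with no cell reused.
Route from R: 2× right (reaching U), 2× up (reaching J), 2× left (reaching H), up to A, 3× right (reaching D), down to K, right to L, up to F — 13 moves in all.
Check: order respected (O at step 3, D at step 10); 13 moves as required.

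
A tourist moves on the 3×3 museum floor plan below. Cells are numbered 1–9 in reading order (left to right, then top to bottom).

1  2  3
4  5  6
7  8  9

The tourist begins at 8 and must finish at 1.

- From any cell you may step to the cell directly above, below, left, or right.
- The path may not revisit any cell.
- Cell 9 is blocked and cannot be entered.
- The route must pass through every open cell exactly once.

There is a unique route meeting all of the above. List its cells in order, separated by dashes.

8 - 7 - 4 - 5 - 6 - 3 - 2 - 1

Need to visit all 8 open cells exactly once, starting at 8 and ending at 1.
Cell 7 has only two open neighbours (4 and 8), so the path must pass straight through it: one of those is the cell it's entered from and the other is where it exits.
Route from 8: left 1 to 7, up 1 to 4, right 2 to 6, up 1 to 3, left 2 to 1 — 7 moves in all.
Check: all 8 open cells covered.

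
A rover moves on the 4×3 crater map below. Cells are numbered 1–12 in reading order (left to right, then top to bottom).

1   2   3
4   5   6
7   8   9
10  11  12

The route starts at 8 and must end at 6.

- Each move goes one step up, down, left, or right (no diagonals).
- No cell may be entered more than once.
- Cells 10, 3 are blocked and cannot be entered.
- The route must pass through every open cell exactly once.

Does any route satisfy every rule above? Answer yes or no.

Colour the cells like a checkerboard: each orthogonal step flips colour, so a Hamiltonian route alternates colours. Here there are 5 cells of one colour and 5 of the other, with start on the same colour as the goal — the counts and endpoints can't be arranged into an alternating sequence of length 10, so no Hamiltonian route exists.

no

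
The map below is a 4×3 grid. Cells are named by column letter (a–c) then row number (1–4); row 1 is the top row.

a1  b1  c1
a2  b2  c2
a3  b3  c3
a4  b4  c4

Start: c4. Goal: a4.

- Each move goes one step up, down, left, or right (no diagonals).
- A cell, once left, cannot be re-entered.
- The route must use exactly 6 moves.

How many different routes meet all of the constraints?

Need simple routes of exactly 6 moves from c4 to a4 (Manhattan distance 2, so 2 moves are spent on a detour and 2 undoing it).
Enumerating: c4 c3 c2 b2 b3 b4 a4 | c4 c3 c2 b2 b3 a3 a4 | c4 c3 c2 b2 a2 a3 a4 | c4 c3 b3 b2 a2 a3 a4 | c4 b4 b3 b2 a2 a3 a4.
That gives 5 routes.

5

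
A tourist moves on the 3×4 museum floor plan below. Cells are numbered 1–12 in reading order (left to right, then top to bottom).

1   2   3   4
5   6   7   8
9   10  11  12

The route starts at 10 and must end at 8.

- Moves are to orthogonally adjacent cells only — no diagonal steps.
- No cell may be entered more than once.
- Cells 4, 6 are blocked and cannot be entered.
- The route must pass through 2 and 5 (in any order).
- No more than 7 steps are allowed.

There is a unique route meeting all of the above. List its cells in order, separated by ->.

10 -> 9 -> 5 -> 1 -> 2 -> 3 -> 7 -> 8

Any route must reach 2 and 5 and still end at 8 within 7 moves, so the order of the required stops is forced.
Route from 10: left to 9, 2× up (reaching 1), 2× right (reaching 3), down to 7, right to 8 — 7 moves in all.
Check: all required cells visited; 7 ≤ 7 moves.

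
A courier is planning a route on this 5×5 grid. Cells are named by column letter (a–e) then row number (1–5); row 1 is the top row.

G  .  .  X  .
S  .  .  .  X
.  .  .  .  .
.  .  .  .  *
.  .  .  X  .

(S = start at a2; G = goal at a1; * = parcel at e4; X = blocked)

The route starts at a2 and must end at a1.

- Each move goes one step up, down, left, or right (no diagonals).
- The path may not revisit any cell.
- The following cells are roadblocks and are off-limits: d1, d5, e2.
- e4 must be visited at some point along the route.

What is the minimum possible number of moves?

13

Any route passes through e4 somewhere between a2 and a1. Summing Manhattan distances along the two legs (a2 → e4 → a1) gives a lower bound of 6 + 7 = 13 moves.
A route of 13 moves achieves this: a2 → a3 → a4 → b4 → c4 → d4 → e4 → e3 → d3 → d2 → c2 → c1 → b1 → a1.
Since 13 matches the lower bound, it is optimal.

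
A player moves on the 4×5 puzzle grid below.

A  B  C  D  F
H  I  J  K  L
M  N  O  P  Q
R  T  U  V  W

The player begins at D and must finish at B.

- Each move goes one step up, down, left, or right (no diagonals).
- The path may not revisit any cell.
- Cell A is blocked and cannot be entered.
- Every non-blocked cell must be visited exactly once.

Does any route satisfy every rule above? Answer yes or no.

yes

One route that works: D → F → L → Q → W → V → U → T → R → M → H → I → N → O → P → K → J → C → B.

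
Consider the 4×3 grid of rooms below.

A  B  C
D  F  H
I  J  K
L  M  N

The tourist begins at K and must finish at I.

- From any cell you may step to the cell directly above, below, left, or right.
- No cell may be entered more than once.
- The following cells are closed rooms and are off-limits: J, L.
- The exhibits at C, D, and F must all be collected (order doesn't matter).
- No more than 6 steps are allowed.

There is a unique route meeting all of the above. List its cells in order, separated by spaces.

The 6-move cap with required stops at C, D, F leaves no slack for detours.
Route from K: 2× up (reaching C), left to B, down to F, left to D, down to I — 6 moves in all.
Check: all required cells visited; 6 ≤ 6 moves.

K H C B F D I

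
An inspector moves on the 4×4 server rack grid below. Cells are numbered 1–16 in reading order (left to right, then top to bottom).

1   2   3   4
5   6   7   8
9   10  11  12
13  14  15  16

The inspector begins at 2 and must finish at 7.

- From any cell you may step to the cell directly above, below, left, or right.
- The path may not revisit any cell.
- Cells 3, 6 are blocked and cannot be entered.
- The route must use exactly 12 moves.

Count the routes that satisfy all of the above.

Need simple routes of exactly 12 moves from 2 to 7 (Manhattan distance 2, so 5 moves are spent on a detour and 5 undoing it).
Enumerating: 2 1 5 9 13 14 10 11 15 16 12 8 7.
That gives 1 route.

1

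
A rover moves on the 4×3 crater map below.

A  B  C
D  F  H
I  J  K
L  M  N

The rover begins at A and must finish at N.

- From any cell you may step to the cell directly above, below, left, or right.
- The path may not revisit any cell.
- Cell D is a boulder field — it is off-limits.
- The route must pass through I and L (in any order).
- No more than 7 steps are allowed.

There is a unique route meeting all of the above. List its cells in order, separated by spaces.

Any route must reach I and L and still end at N within 7 moves, so the order of the required stops is forced.
Route from A: right to B, 2× down (reaching J), left to I, down to L, 2× right (reaching N) — 7 moves in all.
Check: all required cells visited; 7 ≤ 7 moves.

A B F J I L M N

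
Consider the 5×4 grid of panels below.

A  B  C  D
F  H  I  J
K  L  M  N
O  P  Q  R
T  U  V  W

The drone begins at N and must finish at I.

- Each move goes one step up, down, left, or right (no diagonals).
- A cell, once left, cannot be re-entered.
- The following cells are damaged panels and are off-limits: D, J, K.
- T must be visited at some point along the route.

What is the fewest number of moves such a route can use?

Any route passes through T somewhere between N and I. Summing Manhattan distances along the two legs (N → T → I) gives a lower bound of 5 + 5 = 10 moves.
A route of 10 moves achieves this: N → R → W → V → U → T → O → P → L → H → I.
Since 10 matches the lower bound, it is optimal.

10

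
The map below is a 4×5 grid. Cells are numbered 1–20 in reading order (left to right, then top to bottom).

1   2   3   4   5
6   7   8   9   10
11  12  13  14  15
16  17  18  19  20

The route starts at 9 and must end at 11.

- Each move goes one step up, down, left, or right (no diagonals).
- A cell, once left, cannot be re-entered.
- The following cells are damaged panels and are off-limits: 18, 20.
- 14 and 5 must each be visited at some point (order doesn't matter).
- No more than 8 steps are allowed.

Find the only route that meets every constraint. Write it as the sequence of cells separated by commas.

9, 4, 5, 10, 15, 14, 13, 12, 11

The 8-move cap with required stops at 14, 5 leaves no slack for detours.
Route from 9: up 1 to 4, right 1 to 5, down 2 to 15, left 4 to 11 — 8 moves in all.
Check: all required cells visited; 8 ≤ 8 moves.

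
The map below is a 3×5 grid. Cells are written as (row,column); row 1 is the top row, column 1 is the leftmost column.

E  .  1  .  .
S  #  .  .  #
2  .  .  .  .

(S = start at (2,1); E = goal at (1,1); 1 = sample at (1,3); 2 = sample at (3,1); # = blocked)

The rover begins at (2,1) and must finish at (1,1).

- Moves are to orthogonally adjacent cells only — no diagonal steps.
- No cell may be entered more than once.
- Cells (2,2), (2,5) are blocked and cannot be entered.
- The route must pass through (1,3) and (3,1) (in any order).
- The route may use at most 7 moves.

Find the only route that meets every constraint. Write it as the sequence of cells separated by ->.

(2,1) -> (3,1) -> (3,2) -> (3,3) -> (2,3) -> (1,3) -> (1,2) -> (1,1)

The 7-move cap with required stops at (1,3), (3,1) leaves no slack for detours.
Route from (2,1): down 1 to (3,1), right 2 to (3,3), up 2 to (1,3), left 2 to (1,1) — 7 moves in all.
Check: all required cells visited; 7 ≤ 7 moves.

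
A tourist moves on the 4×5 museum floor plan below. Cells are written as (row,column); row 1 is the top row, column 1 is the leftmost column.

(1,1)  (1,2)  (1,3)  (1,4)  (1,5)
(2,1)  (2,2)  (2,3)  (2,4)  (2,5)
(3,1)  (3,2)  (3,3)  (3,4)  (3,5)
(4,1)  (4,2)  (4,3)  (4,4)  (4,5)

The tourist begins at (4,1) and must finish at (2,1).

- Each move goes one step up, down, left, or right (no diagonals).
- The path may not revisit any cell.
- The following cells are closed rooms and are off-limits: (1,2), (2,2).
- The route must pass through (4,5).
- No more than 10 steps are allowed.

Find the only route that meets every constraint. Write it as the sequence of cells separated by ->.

The 10-move cap with required stops at (4,5) leaves no slack for detours.
Route from (4,1): right 4 to (4,5), up 1 to (3,5), left 4 to (3,1), up 1 to (2,1) — 10 moves in all.
Check: all required cells visited; 10 ≤ 10 moves.

(4,1) -> (4,2) -> (4,3) -> (4,4) -> (4,5) -> (3,5) -> (3,4) -> (3,3) -> (3,2) -> (3,1) -> (2,1)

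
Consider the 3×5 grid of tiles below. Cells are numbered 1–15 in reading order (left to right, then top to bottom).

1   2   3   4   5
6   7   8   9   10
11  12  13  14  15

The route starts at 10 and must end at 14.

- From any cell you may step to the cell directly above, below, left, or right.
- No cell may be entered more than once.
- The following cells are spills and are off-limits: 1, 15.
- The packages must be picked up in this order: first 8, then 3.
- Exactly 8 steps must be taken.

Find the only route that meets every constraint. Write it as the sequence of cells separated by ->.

10 -> 9 -> 8 -> 3 -> 2 -> 7 -> 12 -> 13 -> 14

The waypoints must appear in the order 8, 3, with no cell reused.
Route from 10: 2× left (reaching 8), up to 3, left to 2, 2× down (reaching 12), 2× right (reaching 14) — 8 moves in all.
Check: order respected (8 at step 2, 3 at step 3); 8 moves as required.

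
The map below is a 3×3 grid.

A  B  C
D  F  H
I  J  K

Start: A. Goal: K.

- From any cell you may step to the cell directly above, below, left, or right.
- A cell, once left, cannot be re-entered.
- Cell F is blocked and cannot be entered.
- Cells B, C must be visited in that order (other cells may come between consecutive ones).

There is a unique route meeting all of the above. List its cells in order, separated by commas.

A, B, C, H, K

The waypoints must appear in the order B, C, with no cell reused.
Route from A: 2× right (reaching C), 2× down (reaching K) — 4 moves in all.
Check: order respected (B at step 1, C at step 2).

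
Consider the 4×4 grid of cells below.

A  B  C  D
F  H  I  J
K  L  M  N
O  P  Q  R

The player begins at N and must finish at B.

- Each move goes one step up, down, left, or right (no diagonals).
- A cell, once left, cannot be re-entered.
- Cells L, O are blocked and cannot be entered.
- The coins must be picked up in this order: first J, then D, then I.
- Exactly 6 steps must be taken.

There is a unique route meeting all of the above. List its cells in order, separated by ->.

The waypoints must appear in the order J, D, I, with no cell reused.
Route from N: up 2 to D, left 1 to C, down 1 to I, left 1 to H, up 1 to B — 6 moves in all.
Check: order respected (J at step 1, D at step 2, I at step 4); 6 moves as required.

N -> J -> D -> C -> I -> H -> B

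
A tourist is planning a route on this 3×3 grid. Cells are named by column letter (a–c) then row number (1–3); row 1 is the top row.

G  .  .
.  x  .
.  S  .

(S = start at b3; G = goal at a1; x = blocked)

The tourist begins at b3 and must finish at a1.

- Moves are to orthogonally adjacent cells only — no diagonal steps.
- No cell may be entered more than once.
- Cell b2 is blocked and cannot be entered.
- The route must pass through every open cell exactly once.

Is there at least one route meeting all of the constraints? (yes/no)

Exhausting the options from b3, every branch either dead-ends against blocked cells, would have to re-enter a cell already used, or reaches the goal with a constraint still unmet.

no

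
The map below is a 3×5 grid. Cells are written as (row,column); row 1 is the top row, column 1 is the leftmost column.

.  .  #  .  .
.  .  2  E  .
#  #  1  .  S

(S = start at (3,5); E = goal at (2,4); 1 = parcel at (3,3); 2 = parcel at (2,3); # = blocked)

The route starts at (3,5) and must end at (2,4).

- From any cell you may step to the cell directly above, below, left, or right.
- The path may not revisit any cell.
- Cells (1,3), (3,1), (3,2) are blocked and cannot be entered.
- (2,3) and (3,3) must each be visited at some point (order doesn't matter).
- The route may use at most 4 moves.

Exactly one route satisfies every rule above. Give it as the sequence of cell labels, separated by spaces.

(3,5) (3,4) (3,3) (2,3) (2,4)

The budget equals the shortest possible length, so every move has to be on a shortest route through the required cells.
Route from (3,5): 2× left (reaching (3,3)), up to (2,3), right to (2,4) — 4 moves in all.
Check: all required cells visited; 4 ≤ 4 moves.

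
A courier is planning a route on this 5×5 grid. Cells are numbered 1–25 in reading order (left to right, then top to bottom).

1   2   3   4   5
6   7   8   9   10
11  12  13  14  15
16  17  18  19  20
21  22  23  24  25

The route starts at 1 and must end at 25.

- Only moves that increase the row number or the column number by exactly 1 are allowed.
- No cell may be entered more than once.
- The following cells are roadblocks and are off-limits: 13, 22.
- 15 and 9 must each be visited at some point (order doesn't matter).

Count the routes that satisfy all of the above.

8

A right/down-only route from 1 to 25 makes exactly 4 down-moves and 4 right-moves in some order.
With no other constraints that would be C(8,4) = 70 routes.
A monotone route can only reach the required cells in the order 9, 15, so split there and multiply the segment counts (each segment already excludes blocked cells): 1→9: 4; 9→15: 2; 15→25: 1; product = 8.
That gives 8 routes.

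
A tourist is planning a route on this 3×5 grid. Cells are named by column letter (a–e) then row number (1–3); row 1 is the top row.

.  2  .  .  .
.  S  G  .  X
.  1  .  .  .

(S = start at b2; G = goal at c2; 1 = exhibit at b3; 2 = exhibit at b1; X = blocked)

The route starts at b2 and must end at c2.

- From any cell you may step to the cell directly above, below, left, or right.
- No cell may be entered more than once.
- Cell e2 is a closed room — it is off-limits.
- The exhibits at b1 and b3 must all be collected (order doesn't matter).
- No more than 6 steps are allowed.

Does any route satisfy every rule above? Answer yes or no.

Exhausting the options from b2, every branch either dead-ends against blocked cells, would have to re-enter a cell already used, runs past the 6-move limit, or reaches the goal with a constraint still unmet.

no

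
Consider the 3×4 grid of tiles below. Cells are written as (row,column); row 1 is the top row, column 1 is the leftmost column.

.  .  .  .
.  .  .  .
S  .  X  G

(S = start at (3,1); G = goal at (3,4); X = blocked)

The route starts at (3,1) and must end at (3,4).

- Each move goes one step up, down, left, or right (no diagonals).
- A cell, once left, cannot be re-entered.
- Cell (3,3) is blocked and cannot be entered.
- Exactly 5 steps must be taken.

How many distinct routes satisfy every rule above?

2

Need simple routes of exactly 5 moves from (3,1) to (3,4) (Manhattan distance 3, so 1 moves are spent on a detour and 1 undoing it).
Enumerating: (3,1) (2,1) (2,2) (2,3) (2,4) (3,4) | (3,1) (3,2) (2,2) (2,3) (2,4) (3,4).
That gives 2 routes.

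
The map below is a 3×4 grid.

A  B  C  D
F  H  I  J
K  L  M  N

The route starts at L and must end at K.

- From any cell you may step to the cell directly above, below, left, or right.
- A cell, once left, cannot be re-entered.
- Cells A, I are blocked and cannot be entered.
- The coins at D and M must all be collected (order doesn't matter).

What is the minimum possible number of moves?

Any route passes through D and M in some order between L and K. Summing Manhattan distances along each leg and taking the cheapest ordering (L → D → M → K) gives a lower bound of 4 + 3 + 2 = 9 moves.
A route of 9 moves achieves this: L → M → N → J → D → C → B → H → F → K.
Since 9 matches the lower bound, it is optimal.

9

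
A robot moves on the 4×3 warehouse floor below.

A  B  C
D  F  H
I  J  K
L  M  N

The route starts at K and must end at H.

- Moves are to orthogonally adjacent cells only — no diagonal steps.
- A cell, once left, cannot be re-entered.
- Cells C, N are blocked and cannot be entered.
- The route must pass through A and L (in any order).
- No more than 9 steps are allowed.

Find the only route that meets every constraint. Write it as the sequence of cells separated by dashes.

Any route must reach A and L and still end at H within 9 moves, so the order of the required stops is forced.
Route from K: left 1 to J, down 1 to M, left 1 to L, up 3 to A, right 1 to B, down 1 to F, right 1 to H — 9 moves in all.
Check: all required cells visited; 9 ≤ 9 moves.

K - J - M - L - I - D - A - B - F - H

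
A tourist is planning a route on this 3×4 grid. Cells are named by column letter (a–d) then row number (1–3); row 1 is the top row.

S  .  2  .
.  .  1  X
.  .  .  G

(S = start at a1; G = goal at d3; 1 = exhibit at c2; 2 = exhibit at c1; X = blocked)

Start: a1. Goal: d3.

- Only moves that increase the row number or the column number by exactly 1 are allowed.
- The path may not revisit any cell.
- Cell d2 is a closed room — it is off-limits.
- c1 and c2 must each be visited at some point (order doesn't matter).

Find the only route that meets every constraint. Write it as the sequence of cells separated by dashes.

Moves only go right or down, so the column and row indices never decrease.
Route from a1: right 2 to c1, down 2 to c3, right 1 to d3 — 5 moves in all.
Check: all required cells visited.

a1 - b1 - c1 - c2 - c3 - d3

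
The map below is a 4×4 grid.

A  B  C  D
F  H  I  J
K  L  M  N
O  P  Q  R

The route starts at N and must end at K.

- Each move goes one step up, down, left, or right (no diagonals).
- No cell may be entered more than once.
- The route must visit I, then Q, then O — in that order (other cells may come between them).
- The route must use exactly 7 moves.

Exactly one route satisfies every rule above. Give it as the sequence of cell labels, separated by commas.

The waypoints must appear in the order I, Q, O, with no cell reused.
Route from N: up to J, left to I, 2× down (reaching Q), 2× left (reaching O), up to K — 7 moves in all.
Check: order respected (I at step 2, Q at step 4, O at step 6); 7 moves as required.

N, J, I, M, Q, P, O, K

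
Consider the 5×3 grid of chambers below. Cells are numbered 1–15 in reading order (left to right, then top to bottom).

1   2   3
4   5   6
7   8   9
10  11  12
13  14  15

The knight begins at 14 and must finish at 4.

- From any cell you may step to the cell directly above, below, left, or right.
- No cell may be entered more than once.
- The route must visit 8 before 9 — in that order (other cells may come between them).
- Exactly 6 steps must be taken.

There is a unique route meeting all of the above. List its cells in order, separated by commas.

14, 11, 8, 9, 6, 5, 4

The waypoints must appear in the order 8, 9, with no cell reused.
Route from 14: 2× up (reaching 8), right to 9, up to 6, 2× left (reaching 4) — 6 moves in all.
Check: order respected (8 at step 2, 9 at step 3); 6 moves as required.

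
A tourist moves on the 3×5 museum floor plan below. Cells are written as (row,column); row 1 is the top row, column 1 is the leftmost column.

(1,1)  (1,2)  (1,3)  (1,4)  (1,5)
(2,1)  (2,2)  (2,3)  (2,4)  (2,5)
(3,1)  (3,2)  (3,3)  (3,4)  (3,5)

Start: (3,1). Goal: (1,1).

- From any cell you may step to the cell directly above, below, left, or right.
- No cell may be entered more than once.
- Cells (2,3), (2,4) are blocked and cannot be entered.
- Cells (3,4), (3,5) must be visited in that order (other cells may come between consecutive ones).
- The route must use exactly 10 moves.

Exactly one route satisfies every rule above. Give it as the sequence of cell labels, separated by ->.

The waypoints must appear in the order (3,4), (3,5), with no cell reused.
Route from (3,1): 4× right (reaching (3,5)), 2× up (reaching (1,5)), 4× left (reaching (1,1)) — 10 moves in all.
Check: order respected ((3,4) at step 3, (3,5) at step 4); 10 moves as required.

(3,1) -> (3,2) -> (3,3) -> (3,4) -> (3,5) -> (2,5) -> (1,5) -> (1,4) -> (1,3) -> (1,2) -> (1,1)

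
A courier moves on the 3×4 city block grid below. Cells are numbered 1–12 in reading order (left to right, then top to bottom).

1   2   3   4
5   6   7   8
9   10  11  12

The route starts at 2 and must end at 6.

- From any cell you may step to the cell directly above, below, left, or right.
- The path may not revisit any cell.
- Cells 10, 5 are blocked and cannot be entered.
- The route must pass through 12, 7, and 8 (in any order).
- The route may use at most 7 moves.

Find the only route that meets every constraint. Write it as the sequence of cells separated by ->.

Any route must reach 12, 7, and 8 and still end at 6 within 7 moves, so the order of the required stops is forced.
Route from 2: right 2 to 4, down 2 to 12, left 1 to 11, up 1 to 7, left 1 to 6 — 7 moves in all.
Check: all required cells visited; 7 ≤ 7 moves.

2 -> 3 -> 4 -> 8 -> 12 -> 11 -> 7 -> 6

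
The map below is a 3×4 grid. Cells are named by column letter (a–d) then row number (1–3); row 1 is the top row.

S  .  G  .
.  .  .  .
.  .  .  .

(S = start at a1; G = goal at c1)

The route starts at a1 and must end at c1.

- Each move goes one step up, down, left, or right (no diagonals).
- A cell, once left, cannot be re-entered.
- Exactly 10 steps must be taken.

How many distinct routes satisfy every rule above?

5

Need simple routes of exactly 10 moves from a1 to c1 (Manhattan distance 2, so 4 moves are spent on a detour and 4 undoing it).
Enumerating: a1 a2 a3 b3 b2 c2 c3 d3 d2 d1 c1 | a1 a2 a3 b3 c3 d3 d2 c2 b2 b1 c1 | a1 b1 b2 a2 a3 b3 c3 c2 d2 d1 c1 | a1 b1 b2 a2 a3 b3 c3 d3 d2 d1 c1 | a1 b1 b2 a2 a3 b3 c3 d3 d2 c2 c1.
That gives 5 routes.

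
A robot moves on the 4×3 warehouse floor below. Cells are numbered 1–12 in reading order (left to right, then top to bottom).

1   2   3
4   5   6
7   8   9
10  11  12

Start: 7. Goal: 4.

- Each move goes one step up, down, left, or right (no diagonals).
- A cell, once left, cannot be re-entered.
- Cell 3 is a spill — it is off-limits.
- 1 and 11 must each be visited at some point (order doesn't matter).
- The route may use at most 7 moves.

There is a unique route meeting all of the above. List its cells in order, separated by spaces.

7 10 11 8 5 2 1 4

The 7-move cap with required stops at 1, 11 leaves no slack for detours.
Route from 7: down to 10, right to 11, 3× up (reaching 2), left to 1, down to 4 — 7 moves in all.
Check: all required cells visited; 7 ≤ 7 moves.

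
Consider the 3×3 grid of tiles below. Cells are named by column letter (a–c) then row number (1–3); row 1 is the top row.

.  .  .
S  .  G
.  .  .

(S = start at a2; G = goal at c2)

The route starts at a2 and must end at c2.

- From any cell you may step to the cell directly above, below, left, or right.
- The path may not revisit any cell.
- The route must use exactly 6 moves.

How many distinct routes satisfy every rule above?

Need simple routes of exactly 6 moves from a2 to c2 (Manhattan distance 2, so 2 moves are spent on a detour and 2 undoing it).
Enumerating: a2 a1 b1 b2 b3 c3 c2 | a2 a3 b3 b2 b1 c1 c2.
That gives 2 routes.

2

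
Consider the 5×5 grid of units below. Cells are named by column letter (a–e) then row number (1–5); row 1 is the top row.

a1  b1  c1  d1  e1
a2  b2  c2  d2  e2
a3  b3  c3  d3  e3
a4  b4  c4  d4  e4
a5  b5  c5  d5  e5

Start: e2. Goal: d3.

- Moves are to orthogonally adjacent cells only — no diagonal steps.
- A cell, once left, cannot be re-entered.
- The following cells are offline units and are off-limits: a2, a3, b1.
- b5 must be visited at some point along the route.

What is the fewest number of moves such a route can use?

Any route passes through b5 somewhere between e2 and d3. Summing Manhattan distances along the two legs (e2 → b5 → d3) gives a lower bound of 6 + 4 = 10 moves.
A route of 10 moves achieves this: e2 → e3 → e4 → e5 → d5 → c5 → b5 → b4 → b3 → c3 → d3.
Since 10 matches the lower bound, it is optimal.

10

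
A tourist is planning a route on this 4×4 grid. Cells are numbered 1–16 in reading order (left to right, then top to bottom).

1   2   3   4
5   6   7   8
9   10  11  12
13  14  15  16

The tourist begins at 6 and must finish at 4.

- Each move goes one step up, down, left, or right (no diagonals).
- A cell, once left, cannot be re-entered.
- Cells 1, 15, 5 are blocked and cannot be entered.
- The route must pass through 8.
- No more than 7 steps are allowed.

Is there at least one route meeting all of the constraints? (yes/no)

One route that works: 6 → 7 → 8 → 4.

yes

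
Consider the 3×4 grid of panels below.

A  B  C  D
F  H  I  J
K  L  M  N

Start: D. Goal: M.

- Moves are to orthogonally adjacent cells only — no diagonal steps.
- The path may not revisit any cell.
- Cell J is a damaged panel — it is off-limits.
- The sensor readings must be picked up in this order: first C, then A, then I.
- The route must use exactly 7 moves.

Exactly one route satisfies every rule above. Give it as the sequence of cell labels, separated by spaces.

D C B A F H I M

The waypoints must appear in the order C, A, I, with no cell reused.
Route from D: 3× left (reaching A), down to F, 2× right (reaching I), down to M — 7 moves in all.
Check: order respected (C at step 1, A at step 3, I at step 6); 7 moves as required.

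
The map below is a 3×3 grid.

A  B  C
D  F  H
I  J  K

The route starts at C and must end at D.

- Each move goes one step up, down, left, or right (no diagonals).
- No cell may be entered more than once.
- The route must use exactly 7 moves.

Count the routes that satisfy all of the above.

Need simple routes of exactly 7 moves from C to D (Manhattan distance 3, so 2 moves are spent on a detour and 2 undoing it).
Enumerating: C H K J F B A D | C B F H K J I D.
That gives 2 routes.

2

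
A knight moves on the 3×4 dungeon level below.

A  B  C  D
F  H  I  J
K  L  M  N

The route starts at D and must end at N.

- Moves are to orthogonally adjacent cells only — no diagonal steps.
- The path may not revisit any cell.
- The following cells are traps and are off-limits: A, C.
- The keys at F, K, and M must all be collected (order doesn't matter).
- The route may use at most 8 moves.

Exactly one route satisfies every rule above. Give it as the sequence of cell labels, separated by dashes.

The 8-move cap with required stops at F, K, M leaves no slack for detours.
Route from D: down to J, 3× left (reaching F), down to K, 3× right (reaching N) — 8 moves in all.
Check: all required cells visited; 8 ≤ 8 moves.

D - J - I - H - F - K - L - M - N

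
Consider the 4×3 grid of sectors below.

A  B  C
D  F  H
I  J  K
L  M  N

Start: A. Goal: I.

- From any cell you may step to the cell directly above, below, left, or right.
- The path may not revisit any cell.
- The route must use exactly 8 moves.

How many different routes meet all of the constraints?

14

Need simple routes of exactly 8 moves from A to I (Manhattan distance 2, so 3 moves are spent on a detour and 3 undoing it).
Branch systematically from the start, pruning whenever the remaining move budget drops below the Manhattan distance to I or differs from it in parity. Grouping the completions by first move — via D: 5; via B: 9 — and summing: 5 + 9 = 14.
That gives 14 routes.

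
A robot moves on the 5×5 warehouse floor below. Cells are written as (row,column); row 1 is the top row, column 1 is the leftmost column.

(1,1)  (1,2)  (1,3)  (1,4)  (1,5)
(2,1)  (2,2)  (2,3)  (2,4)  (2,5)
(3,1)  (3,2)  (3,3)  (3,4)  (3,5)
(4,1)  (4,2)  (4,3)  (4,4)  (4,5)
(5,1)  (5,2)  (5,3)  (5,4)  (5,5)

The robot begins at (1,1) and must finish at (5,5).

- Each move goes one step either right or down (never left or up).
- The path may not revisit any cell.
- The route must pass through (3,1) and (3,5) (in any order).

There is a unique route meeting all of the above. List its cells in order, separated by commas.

(1,1), (2,1), (3,1), (3,2), (3,3), (3,4), (3,5), (4,5), (5,5)

Moves only go right or down, so the column and row indices never decrease.
Route from (1,1): down 2 to (3,1), right 4 to (3,5), down 2 to (5,5) — 8 moves in all.
Check: all required cells visited.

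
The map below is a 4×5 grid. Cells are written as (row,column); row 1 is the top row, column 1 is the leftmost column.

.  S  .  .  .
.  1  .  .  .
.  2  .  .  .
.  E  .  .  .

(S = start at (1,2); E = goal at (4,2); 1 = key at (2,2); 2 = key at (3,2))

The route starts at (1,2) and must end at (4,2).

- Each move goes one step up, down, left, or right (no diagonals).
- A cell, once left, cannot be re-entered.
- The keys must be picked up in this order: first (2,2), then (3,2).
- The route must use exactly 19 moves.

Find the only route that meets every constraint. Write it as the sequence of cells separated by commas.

The waypoints must appear in the order (2,2), (3,2), with no cell reused.
Route from (1,2): left to (1,1), down to (2,1), 2× right (reaching (2,3)), up to (1,3), 2× right (reaching (1,5)), down to (2,5), left to (2,4), down to (3,4), right to (3,5), down to (4,5), 2× left (reaching (4,3)), up to (3,3), 2× left (reaching (3,1)), down to (4,1), right to (4,2) — 19 moves in all.
Check: order respected (1 at step 3, 2 at step 16); 19 moves as required.

(1,2), (1,1), (2,1), (2,2), (2,3), (1,3), (1,4), (1,5), (2,5), (2,4), (3,4), (3,5), (4,5), (4,4), (4,3), (3,3), (3,2), (3,1), (4,1), (4,2)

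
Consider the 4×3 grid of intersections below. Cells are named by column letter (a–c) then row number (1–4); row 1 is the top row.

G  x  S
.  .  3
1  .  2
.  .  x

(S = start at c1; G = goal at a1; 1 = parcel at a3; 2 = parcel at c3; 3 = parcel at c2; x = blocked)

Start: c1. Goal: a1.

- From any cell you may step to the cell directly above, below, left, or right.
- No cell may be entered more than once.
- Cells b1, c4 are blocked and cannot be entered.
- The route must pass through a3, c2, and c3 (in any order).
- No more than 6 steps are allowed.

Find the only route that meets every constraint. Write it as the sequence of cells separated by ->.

c1 -> c2 -> c3 -> b3 -> a3 -> a2 -> a1

The budget equals the shortest possible length, so every move has to be on a shortest route through the required cells.
Route from c1: down 2 to c3, left 2 to a3, up 2 to a1 — 6 moves in all.
Check: all required cells visited; 6 ≤ 6 moves.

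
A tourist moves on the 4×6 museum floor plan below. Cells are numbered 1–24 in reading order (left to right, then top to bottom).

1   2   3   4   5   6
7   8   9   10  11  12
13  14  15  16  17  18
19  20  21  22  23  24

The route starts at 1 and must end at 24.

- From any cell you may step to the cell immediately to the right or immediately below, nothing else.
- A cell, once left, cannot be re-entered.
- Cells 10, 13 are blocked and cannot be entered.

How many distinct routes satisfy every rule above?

A right/down-only route from 1 to 24 makes exactly 3 down-moves and 5 right-moves in some order.
With no other constraints that would be C(8,3) = 56 routes.
Subtract routes through each blocked cell (inclusion–exclusion for overlaps): − through 10: 24 − through 13: 6 → 26.
That gives 26 routes.

26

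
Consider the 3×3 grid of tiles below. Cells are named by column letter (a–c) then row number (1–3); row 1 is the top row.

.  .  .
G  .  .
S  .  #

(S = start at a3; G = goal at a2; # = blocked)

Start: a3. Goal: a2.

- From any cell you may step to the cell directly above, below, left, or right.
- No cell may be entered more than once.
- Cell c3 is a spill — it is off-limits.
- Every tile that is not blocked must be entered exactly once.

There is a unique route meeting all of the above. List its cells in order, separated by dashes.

a3 - b3 - b2 - c2 - c1 - b1 - a1 - a2

Need to visit all 8 open cells exactly once, starting at a3 and ending at a2.
Cell c1 has only two open neighbours (c2 and b1), so the path must pass straight through it: one of those is the cell it's entered from and the other is where it exits.
Route from a3: right to b3, up to b2, right to c2, up to c1, 2× left (reaching a1), down to a2 — 7 moves in all.
Check: all 8 open cells covered.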